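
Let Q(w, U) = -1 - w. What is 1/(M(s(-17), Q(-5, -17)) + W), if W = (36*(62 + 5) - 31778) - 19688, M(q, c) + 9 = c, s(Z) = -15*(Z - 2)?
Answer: -1/49059 ≈ -2.0384e-5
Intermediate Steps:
s(Z) = 30 - 15*Z (s(Z) = -15*(-2 + Z) = 30 - 15*Z)
M(q, c) = -9 + c
W = -49054 (W = (36*67 - 31778) - 19688 = (2412 - 31778) - 19688 = -29366 - 19688 = -49054)
1/(M(s(-17), Q(-5, -17)) + W) = 1/((-9 + (-1 - 1*(-5))) - 49054) = 1/((-9 + (-1 + 5)) - 49054) = 1/((-9 + 4) - 49054) = 1/(-5 - 49054) = 1/(-49059) = -1/49059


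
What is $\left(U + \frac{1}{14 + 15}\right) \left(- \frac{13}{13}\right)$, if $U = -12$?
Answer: $\frac{347}{29} \approx 11.966$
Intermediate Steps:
$\left(U + \frac{1}{14 + 15}\right) \left(- \frac{13}{13}\right) = \left(-12 + \frac{1}{14 + 15}\right) \left(- \frac{13}{13}\right) = \left(-12 + \frac{1}{29}\right) \left(\left(-13\right) \frac{1}{13}\right) = \left(-12 + \frac{1}{29}\right) \left(-1\right) = \left(- \frac{347}{29}\right) \left(-1\right) = \frac{347}{29}$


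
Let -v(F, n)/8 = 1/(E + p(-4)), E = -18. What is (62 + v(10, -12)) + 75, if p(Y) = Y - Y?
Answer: 1237/9 ≈ 137.44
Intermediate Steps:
p(Y) = 0
v(F, n) = 4/9 (v(F, n) = -8/(-18 + 0) = -8/(-18) = -8*(-1/18) = 4/9)
(62 + v(10, -12)) + 75 = (62 + 4/9) + 75 = 562/9 + 75 = 1237/9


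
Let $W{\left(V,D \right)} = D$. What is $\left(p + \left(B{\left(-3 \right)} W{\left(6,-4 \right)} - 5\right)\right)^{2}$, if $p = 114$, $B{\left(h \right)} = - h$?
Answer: $9409$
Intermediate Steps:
$\left(p + \left(B{\left(-3 \right)} W{\left(6,-4 \right)} - 5\right)\right)^{2} = \left(114 + \left(\left(-1\right) \left(-3\right) \left(-4\right) - 5\right)\right)^{2} = \left(114 + \left(3 \left(-4\right) - 5\right)\right)^{2} = \left(114 - 17\right)^{2} = 97^{2} = 9409$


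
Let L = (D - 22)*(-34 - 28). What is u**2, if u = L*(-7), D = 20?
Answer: 753424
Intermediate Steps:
L = 124 (L = (20 - 22)*(-34 - 28) = -2*(-62) = 124)
u = -868 (u = 124*(-7) = -868)
u**2 = (-868)**2 = 753424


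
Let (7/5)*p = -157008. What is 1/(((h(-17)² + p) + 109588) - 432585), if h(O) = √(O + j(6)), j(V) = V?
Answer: -7/3046096 ≈ -2.2980e-6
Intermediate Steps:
p = -785040/7 (p = (5/7)*(-157008) = -785040/7 ≈ -1.1215e+5)
h(O) = √(6 + O) (h(O) = √(O + 6) = √(6 + O))
1/(((h(-17)² + p) + 109588) - 432585) = 1/((((√(6 - 17))² - 785040/7) + 109588) - 432585) = 1/((((√(-11))² - 785040/7) + 109588) - 432585) = 1/((((I*√11)² - 785040/7) + 109588) - 432585) = 1/(((-11 - 785040/7) + 109588) - 432585) = 1/((-785117/7 + 109588) - 432585) = 1/(-18001/7 - 432585) = 1/(-3046096/7) = -7/3046096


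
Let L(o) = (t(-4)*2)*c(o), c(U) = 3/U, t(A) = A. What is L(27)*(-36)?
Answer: 32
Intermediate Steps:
L(o) = -24/o (L(o) = (-4*2)*(3/o) = -24/o)
L(27)*(-36) = -24/27*(-36) = -24*1/27*(-36) = -8/9*(-36) = 32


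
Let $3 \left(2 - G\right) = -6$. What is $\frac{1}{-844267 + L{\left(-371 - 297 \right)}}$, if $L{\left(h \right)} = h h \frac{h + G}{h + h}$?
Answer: $- \frac{1}{622491} \approx -1.6064 \cdot 10^{-6}$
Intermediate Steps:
$G = 4$ ($G = 2 - -2 = 2 + 2 = 4$)
$L{\left(h \right)} = \frac{h \left(4 + h\right)}{2}$ ($L{\left(h \right)} = h h \frac{h + 4}{h + h} = h^{2} \frac{4 + h}{2 h} = \frac{h \left(4 + h\right)}{2}$)
$\frac{1}{-844267 + L{\left(-371 - 297 \right)}} = \frac{1}{-844267 + \frac{\left(-371 - 297\right) \left(4 - 668\right)}{2}} = \frac{1}{-844267 + \frac{1}{2} \left(-668\right) \left(4 - 668\right)} = \frac{1}{-844267 + \frac{1}{2} \left(-668\right) \left(-664\right)} = \frac{1}{-844267 + 221776} = \frac{1}{-622491} = - \frac{1}{622491}$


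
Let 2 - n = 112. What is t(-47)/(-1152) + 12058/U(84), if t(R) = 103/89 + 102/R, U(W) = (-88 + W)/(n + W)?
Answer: 377684345869/4818816 ≈ 78377.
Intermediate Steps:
n = -110 (n = 2 - 1*112 = 2 - 112 = -110)
U(W) = (-88 + W)/(-110 + W)
t(R) = 103/89 + 102/R (t(R) = 103*(1/89) + 102/R = 103/89 + 102/R)
t(-47)/(-1152) + 12058/U(84) = (103/89 + 102/(-47))/(-1152) + 12058/(((-88 + 84)/(-110 + 84))) = (103/89 + 102*(-1/47))*(-1/1152) + 12058/((-4/(-26))) = (103/89 - 102/47)*(-1/1152) + 12058/((-1/26*(-4))) = -4237/4183*(-1/1152) + 12058/(2/13) = 4237/4818816 + 12058*(13/2) = 4237/4818816 + 78377 = 377684345869/4818816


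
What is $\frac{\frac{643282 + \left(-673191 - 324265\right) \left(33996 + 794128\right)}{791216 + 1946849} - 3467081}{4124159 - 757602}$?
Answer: $- \frac{10319109747527}{9217851892205} \approx -1.1195$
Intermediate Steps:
$\frac{\frac{643282 + \left(-673191 - 324265\right) \left(33996 + 794128\right)}{791216 + 1946849} - 3467081}{4124159 - 757602} = \frac{\frac{643282 - 826017252544}{2738065} - 3467081}{3366557} = \left(\left(643282 - 826017252544\right) \frac{1}{2738065} - 3467081\right) \frac{1}{3366557} = \left(\left(-826016609262\right) \frac{1}{2738065} - 3467081\right) \frac{1}{3366557} = \left(- \frac{826016609262}{2738065} - 3467081\right) \frac{1}{3366557} = \left(- \frac{10319109747527}{2738065}\right) \frac{1}{3366557} = - \frac{10319109747527}{9217851892205}$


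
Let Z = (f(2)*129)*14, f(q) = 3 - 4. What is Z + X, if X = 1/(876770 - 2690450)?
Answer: -3275506081/1813680 ≈ -1806.0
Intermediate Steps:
f(q) = -1
Z = -1806 (Z = -1*129*14 = -129*14 = -1806)
X = -1/1813680 (X = 1/(-1813680) = -1/1813680 ≈ -5.5136e-7)
Z + X = -1806 - 1/1813680 = -3275506081/1813680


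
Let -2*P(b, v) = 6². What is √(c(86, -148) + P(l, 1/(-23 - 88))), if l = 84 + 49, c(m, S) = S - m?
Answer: 6*I*√7 ≈ 15.875*I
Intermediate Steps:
l = 133
P(b, v) = -18 (P(b, v) = -½*6² = -½*36 = -18)
√(c(86, -148) + P(l, 1/(-23 - 88))) = √((-148 - 1*86) - 18) = √((-148 - 86) - 18) = √(-234 - 18) = √(-252) = 6*I*√7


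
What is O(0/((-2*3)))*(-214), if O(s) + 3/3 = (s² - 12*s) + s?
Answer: 214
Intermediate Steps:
O(s) = -1 + s² - 11*s (O(s) = -1 + ((s² - 12*s) + s) = -1 + (s² - 11*s) = -1 + s² - 11*s)
O(0/((-2*3)))*(-214) = (-1 + (0/((-2*3)))² - 0/((-2*3)))*(-214) = (-1 + (0/(-6))² - 0/(-6))*(-214) = (-1 + (0*(-⅙))² - 0*(-1)/6)*(-214) = (-1 + 0² - 11*0)*(-214) = (-1 + 0 + 0)*(-214) = -1*(-214) = 214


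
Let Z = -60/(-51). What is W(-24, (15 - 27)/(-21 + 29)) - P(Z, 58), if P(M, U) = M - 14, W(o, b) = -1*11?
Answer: 31/17 ≈ 1.8235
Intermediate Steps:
Z = 20/17 (Z = -60*(-1/51) = 20/17 ≈ 1.1765)
W(o, b) = -11
P(M, U) = -14 + M
W(-24, (15 - 27)/(-21 + 29)) - P(Z, 58) = -11 - (-14 + 20/17) = -11 - 1*(-218/17) = -11 + 218/17 = 31/17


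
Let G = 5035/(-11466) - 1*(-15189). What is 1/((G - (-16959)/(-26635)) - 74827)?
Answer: -43628130/2601941353957 ≈ -1.6768e-5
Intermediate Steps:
G = 174152039/11466 (G = 5035*(-1/11466) + 15189 = -5035/11466 + 15189 = 174152039/11466 ≈ 15189.)
1/((G - (-16959)/(-26635)) - 74827) = 1/((174152039/11466 - (-16959)/(-26635)) - 74827) = 1/((174152039/11466 - (-16959)*(-1)/26635) - 74827) = 1/((174152039/11466 - 1*16959/26635) - 74827) = 1/((174152039/11466 - 16959/26635) - 74827) = 1/(662620729553/43628130 - 74827) = 1/(-2601941353957/43628130) = -43628130/2601941353957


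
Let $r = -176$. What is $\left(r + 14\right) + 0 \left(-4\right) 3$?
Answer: $-162$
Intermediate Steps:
$\left(r + 14\right) + 0 \left(-4\right) 3 = \left(-176 + 14\right) + 0 \left(-4\right) 3 = -162 + 0 \cdot 3 = -162 + 0 = -162$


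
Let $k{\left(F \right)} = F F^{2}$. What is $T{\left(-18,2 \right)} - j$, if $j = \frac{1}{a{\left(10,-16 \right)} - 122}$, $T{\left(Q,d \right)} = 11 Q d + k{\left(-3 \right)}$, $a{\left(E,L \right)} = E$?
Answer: $- \frac{47375}{112} \approx -422.99$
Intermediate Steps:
$k{\left(F \right)} = F^{3}$
$T{\left(Q,d \right)} = -27 + 11 Q d$ ($T{\left(Q,d \right)} = 11 Q d + \left(-3\right)^{3} = 11 Q d - 27 = -27 + 11 Q d$)
$j = - \frac{1}{112}$ ($j = \frac{1}{10 - 122} = \frac{1}{-112} = - \frac{1}{112} \approx -0.0089286$)
$T{\left(-18,2 \right)} - j = \left(-27 + 11 \left(-18\right) 2\right) - - \frac{1}{112} = \left(-27 - 396\right) + \frac{1}{112} = -423 + \frac{1}{112} = - \frac{47375}{112}$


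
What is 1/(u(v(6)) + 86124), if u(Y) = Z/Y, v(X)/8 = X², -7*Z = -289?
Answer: 2016/173626273 ≈ 1.1611e-5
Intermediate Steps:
Z = 289/7 (Z = -⅐*(-289) = 289/7 ≈ 41.286)
v(X) = 8*X²
u(Y) = 289/(7*Y)
1/(u(v(6)) + 86124) = 1/(289/(7*((8*6²))) + 86124) = 1/(289/(7*((8*36))) + 86124) = 1/((289/7)/288 + 86124) = 1/((289/7)*(1/288) + 86124) = 1/(289/2016 + 86124) = 1/(173626273/2016) = 2016/173626273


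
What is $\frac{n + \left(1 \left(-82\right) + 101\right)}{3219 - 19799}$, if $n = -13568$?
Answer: $\frac{13549}{16580} \approx 0.81719$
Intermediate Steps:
$\frac{n + \left(1 \left(-82\right) + 101\right)}{3219 - 19799} = \frac{-13568 + \left(1 \left(-82\right) + 101\right)}{3219 - 19799} = \frac{-13568 + \left(-82 + 101\right)}{-16580} = \left(-13568 + 19\right) \left(- \frac{1}{16580}\right) = \left(-13549\right) \left(- \frac{1}{16580}\right) = \frac{13549}{16580}$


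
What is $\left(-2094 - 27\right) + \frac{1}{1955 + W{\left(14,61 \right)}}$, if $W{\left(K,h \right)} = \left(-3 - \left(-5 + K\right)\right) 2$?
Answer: $- \frac{4095650}{1931} \approx -2121.0$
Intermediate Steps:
$W{\left(K,h \right)} = 4 - 2 K$ ($W{\left(K,h \right)} = \left(-3 - \left(-5 + K\right)\right) 2 = \left(2 - K\right) 2 = 4 - 2 K$)
$\left(-2094 - 27\right) + \frac{1}{1955 + W{\left(14,61 \right)}} = \left(-2094 - 27\right) + \frac{1}{1955 + \left(4 - 28\right)} = -2121 + \frac{1}{1955 + \left(4 - 28\right)} = -2121 + \frac{1}{1955 - 24} = -2121 + \frac{1}{1931} = - \frac{4095650}{1931}$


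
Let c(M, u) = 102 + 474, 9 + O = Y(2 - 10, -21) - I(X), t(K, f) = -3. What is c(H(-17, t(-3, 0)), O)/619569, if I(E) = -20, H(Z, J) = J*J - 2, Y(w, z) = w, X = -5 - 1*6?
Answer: 64/68841 ≈ 0.00092968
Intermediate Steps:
X = -11 (X = -5 - 6 = -11)
H(Z, J) = -2 + J² (H(Z, J) = J² - 2 = -2 + J²)
O = 3 (O = -9 + ((2 - 10) - 1*(-20)) = -9 + (-8 + 20) = -9 + 12 = 3)
c(M, u) = 576
c(H(-17, t(-3, 0)), O)/619569 = 576/619569 = 576*(1/619569) = 64/68841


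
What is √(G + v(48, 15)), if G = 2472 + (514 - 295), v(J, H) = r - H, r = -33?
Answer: √2643 ≈ 51.410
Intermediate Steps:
v(J, H) = -33 - H
G = 2691 (G = 2472 + 219 = 2691)
√(G + v(48, 15)) = √(2691 + (-33 - 1*15)) = √(2691 + (-33 - 15)) = √(2691 - 48) = √2643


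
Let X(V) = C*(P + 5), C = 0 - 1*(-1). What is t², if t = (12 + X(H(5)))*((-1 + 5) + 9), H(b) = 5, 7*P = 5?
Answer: 2598544/49 ≈ 53032.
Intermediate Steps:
P = 5/7 (P = (⅐)*5 = 5/7 ≈ 0.71429)
C = 1 (C = 0 + 1 = 1)
X(V) = 40/7 (X(V) = 1*(5/7 + 5) = 1*(40/7) = 40/7)
t = 1612/7 (t = (12 + 40/7)*((-1 + 5) + 9) = 124*(4 + 9)/7 = (124/7)*13 = 1612/7 ≈ 230.29)
t² = (1612/7)² = 2598544/49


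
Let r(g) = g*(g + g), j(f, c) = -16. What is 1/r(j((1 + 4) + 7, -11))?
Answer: 1/512 ≈ 0.0019531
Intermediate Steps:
r(g) = 2*g² (r(g) = g*(2*g) = 2*g²)
1/r(j((1 + 4) + 7, -11)) = 1/(2*(-16)²) = 1/(2*256) = 1/512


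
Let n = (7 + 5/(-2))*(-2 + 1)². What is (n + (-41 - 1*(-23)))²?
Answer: 729/4 ≈ 182.25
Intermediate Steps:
n = 9/2 (n = (7 + 5*(-½))*(-1)² = (7 - 5/2)*1 = (9/2)*1 = 9/2 ≈ 4.5000)
(n + (-41 - 1*(-23)))² = (9/2 + (-41 - 1*(-23)))² = (9/2 + (-41 + 23))² = (9/2 - 18)² = (-27/2)² = 729/4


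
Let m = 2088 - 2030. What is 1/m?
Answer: 1/58 ≈ 0.017241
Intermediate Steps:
m = 58
1/m = 1/58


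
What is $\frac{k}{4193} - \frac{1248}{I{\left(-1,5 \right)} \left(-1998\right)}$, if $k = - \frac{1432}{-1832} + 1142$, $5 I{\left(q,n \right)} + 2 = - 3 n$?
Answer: $\frac{482861837}{5435675217} \approx 0.088832$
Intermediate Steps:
$I{\left(q,n \right)} = - \frac{2}{5} - \frac{3 n}{5}$ ($I{\left(q,n \right)} = - \frac{2}{5} + \frac{\left(-3\right) n}{5} = - \frac{2}{5} - \frac{3 n}{5}$)
$k = \frac{261697}{229}$ ($k = \left(-1432\right) \left(- \frac{1}{1832}\right) + 1142 = \frac{179}{229} + 1142 = \frac{261697}{229} \approx 1142.8$)
$\frac{k}{4193} - \frac{1248}{I{\left(-1,5 \right)} \left(-1998\right)} = \frac{261697}{229 \cdot 4193} - \frac{1248}{\left(- \frac{2}{5} - 3\right) \left(-1998\right)} = \frac{261697}{229} \cdot \frac{1}{4193} - \frac{1248}{\left(- \frac{2}{5} - 3\right) \left(-1998\right)} = \frac{261697}{960197} - \frac{1248}{\left(- \frac{17}{5}\right) \left(-1998\right)} = \frac{261697}{960197} - \frac{1248}{\frac{33966}{5}} = \frac{261697}{960197} - \frac{1040}{5661} = \frac{482861837}{5435675217}$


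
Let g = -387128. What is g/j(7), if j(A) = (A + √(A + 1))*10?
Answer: -1354948/205 + 387128*√2/205 ≈ -3938.9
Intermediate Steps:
j(A) = 10*A + 10*√(1 + A) (j(A) = (A + √(1 + A))*10 = 10*A + 10*√(1 + A))
g/j(7) = -387128/(10*7 + 10*√(1 + 7)) = -387128/(70 + 10*√8) = -387128/(70 + 10*(2*√2)) = -387128/(70 + 20*√2)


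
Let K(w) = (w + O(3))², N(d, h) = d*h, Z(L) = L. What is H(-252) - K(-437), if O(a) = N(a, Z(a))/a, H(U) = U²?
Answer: -124852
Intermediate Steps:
O(a) = a (O(a) = (a*a)/a = a²/a = a)
K(w) = (3 + w)² (K(w) = (w + 3)² = (3 + w)²)
H(-252) - K(-437) = (-252)² - (3 - 437)² = 63504 - 1*(-434)² = 63504 - 1*188356 = 63504 - 188356 = -124852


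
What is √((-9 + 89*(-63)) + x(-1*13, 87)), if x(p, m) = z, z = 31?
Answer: I*√5585 ≈ 74.733*I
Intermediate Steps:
x(p, m) = 31
√((-9 + 89*(-63)) + x(-1*13, 87)) = √((-9 + 89*(-63)) + 31) = √((-9 - 5607) + 31) = √(-5616 + 31) = √(-5585) = I*√5585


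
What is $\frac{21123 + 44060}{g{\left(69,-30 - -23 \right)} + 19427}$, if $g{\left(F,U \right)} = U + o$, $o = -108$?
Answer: $\frac{65183}{19312} \approx 3.3753$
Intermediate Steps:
$g{\left(F,U \right)} = -108 + U$ ($g{\left(F,U \right)} = U - 108 = -108 + U$)
$\frac{21123 + 44060}{g{\left(69,-30 - -23 \right)} + 19427} = \frac{21123 + 44060}{\left(-108 - 7\right) + 19427} = \frac{65183}{\left(-108 + \left(-30 + 23\right)\right) + 19427} = \frac{65183}{\left(-108 - 7\right) + 19427} = \frac{65183}{-115 + 19427} = \frac{65183}{19312}$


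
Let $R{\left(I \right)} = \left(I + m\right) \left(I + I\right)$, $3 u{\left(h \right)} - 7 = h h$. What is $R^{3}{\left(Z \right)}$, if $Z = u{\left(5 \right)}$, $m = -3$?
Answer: $\frac{3189506048}{729} \approx 4.3752 \cdot 10^{6}$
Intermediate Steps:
$u{\left(h \right)} = \frac{7}{3} + \frac{h^{2}}{3}$ ($u{\left(h \right)} = \frac{7}{3} + \frac{h h}{3} = \frac{7}{3} + \frac{h^{2}}{3}$)
$Z = \frac{32}{3}$ ($Z = \frac{7}{3} + \frac{5^{2}}{3} = \frac{7}{3} + \frac{1}{3} \cdot 25 = \frac{7}{3} + \frac{25}{3} = \frac{32}{3} \approx 10.667$)
$R{\left(I \right)} = 2 I \left(-3 + I\right)$ ($R{\left(I \right)} = \left(I - 3\right) \left(I + I\right) = \left(-3 + I\right) 2 I = 2 I \left(-3 + I\right)$)
$R^{3}{\left(Z \right)} = \left(2 \cdot \frac{32}{3} \left(-3 + \frac{32}{3}\right)\right)^{3} = \left(2 \cdot \frac{32}{3} \cdot \frac{23}{3}\right)^{3} = \left(\frac{1472}{9}\right)^{3} = \frac{3189506048}{729}$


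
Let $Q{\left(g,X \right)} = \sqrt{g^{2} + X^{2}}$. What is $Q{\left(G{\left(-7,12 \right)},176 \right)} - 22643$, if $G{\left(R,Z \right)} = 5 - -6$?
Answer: $-22643 + 11 \sqrt{257} \approx -22467.0$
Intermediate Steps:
$G{\left(R,Z \right)} = 11$ ($G{\left(R,Z \right)} = 5 + 6 = 11$)
$Q{\left(g,X \right)} = \sqrt{X^{2} + g^{2}}$
$Q{\left(G{\left(-7,12 \right)},176 \right)} - 22643 = \sqrt{176^{2} + 11^{2}} - 22643 = \sqrt{30976 + 121} - 22643 = \sqrt{31097} - 22643 = 11 \sqrt{257} - 22643 = -22643 + 11 \sqrt{257}$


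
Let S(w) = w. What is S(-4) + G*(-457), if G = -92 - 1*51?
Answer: 65347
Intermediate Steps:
G = -143 (G = -92 - 51 = -143)
S(-4) + G*(-457) = -4 - 143*(-457) = -4 + 65351 = 65347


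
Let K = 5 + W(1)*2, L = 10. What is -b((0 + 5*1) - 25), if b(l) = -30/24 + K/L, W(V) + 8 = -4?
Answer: 63/20 ≈ 3.1500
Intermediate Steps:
W(V) = -12 (W(V) = -8 - 4 = -12)
K = -19 (K = 5 - 12*2 = 5 - 24 = -19)
b(l) = -63/20 (b(l) = -30/24 - 19/10 = -30*1/24 - 19*1/10 = -5/4 - 19/10 = -63/20)
-b((0 + 5*1) - 25) = -1*(-63/20) = 63/20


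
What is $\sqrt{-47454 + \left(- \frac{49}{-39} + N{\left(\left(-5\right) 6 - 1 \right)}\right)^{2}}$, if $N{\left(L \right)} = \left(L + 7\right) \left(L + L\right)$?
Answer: $\frac{\sqrt{3301225027}}{39} \approx 1473.2$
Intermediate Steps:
$N{\left(L \right)} = 2 L \left(7 + L\right)$ ($N{\left(L \right)} = \left(7 + L\right) 2 L = 2 L \left(7 + L\right)$)
$\sqrt{-47454 + \left(- \frac{49}{-39} + N{\left(\left(-5\right) 6 - 1 \right)}\right)^{2}} = \sqrt{-47454 + \left(- \frac{49}{-39} + 2 \left(\left(-5\right) 6 - 1\right) \left(7 - 31\right)\right)^{2}} = \sqrt{-47454 + \left(\left(-49\right) \left(- \frac{1}{39}\right) + 2 \left(-30 - 1\right) \left(7 - 31\right)\right)^{2}} = \sqrt{-47454 + \left(\frac{49}{39} + 2 \left(-31\right) \left(7 - 31\right)\right)^{2}} = \sqrt{-47454 + \left(\frac{49}{39} + 2 \left(-31\right) \left(-24\right)\right)^{2}} = \sqrt{-47454 + \left(\frac{49}{39} + 1488\right)^{2}} = \sqrt{-47454 + \left(\frac{58081}{39}\right)^{2}} = \sqrt{-47454 + \frac{3373402561}{1521}} = \sqrt{\frac{3301225027}{1521}} = \frac{\sqrt{3301225027}}{39}$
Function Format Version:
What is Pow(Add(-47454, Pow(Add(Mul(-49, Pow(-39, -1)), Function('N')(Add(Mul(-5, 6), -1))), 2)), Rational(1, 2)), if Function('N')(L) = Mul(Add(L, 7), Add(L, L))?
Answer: Mul(Rational(1, 39), Pow(3301225027, Rational(1, 2))) ≈ 1473.2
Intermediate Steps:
Function('N')(L) = Mul(2, L, Add(7, L)) (Function('N')(L) = Mul(Add(7, L), Mul(2, L)) = Mul(2, L, Add(7, L)))
Pow(Add(-47454, Pow(Add(Mul(-49, Pow(-39, -1)), Function('N')(Add(Mul(-5, 6), -1))), 2)), Rational(1, 2)) = Pow(Add(-47454, Pow(Add(Mul(-49, Pow(-39, -1)), Mul(2, Add(Mul(-5, 6), -1), Add(7, Add(Mul(-5, 6), -1)))), 2)), Rational(1, 2)) = Pow(Add(-47454, Pow(Add(Mul(-49, Rational(-1, 39)), Mul(2, Add(-30, -1), Add(7, Add(-30, -1)))), 2)), Rational(1, 2)) = Pow(Add(-47454, Pow(Add(Rational(49, 39), Mul(2, -31, Add(7, -31))), 2)), Rational(1, 2)) = Pow(Add(-47454, Pow(Add(Rational(49, 39), Mul(2, -31, -24)), 2)), Rational(1, 2)) = Pow(Add(-47454, Pow(Add(Rational(49, 39), 1488), 2)), Rational(1, 2)) = Pow(Add(-47454, Pow(Rational(58081, 39), 2)), Rational(1, 2)) = Pow(Add(-47454, Rational(3373402561, 1521)), Rational(1, 2)) = Pow(Rational(3301225027, 1521), Rational(1, 2)) = Mul(Rational(1, 39), Pow(3301225027, Rational(1, 2)))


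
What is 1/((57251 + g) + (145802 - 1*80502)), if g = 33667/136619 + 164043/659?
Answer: 90031921/11055935527641 ≈ 8.1433e-6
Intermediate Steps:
g = 22433577170/90031921 (g = 33667*(1/136619) + 164043*(1/659) = 33667/136619 + 164043/659 = 22433577170/90031921 ≈ 249.17)
1/((57251 + g) + (145802 - 1*80502)) = 1/((57251 + 22433577170/90031921) + (145802 - 1*80502)) = 1/(5176851086341/90031921 + (145802 - 80502)) = 1/(5176851086341/90031921 + 65300) = 1/(11055935527641/90031921) = 90031921/11055935527641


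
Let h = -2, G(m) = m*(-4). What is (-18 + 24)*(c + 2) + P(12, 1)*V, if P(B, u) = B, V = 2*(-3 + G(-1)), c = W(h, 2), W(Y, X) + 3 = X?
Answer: 30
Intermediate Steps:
G(m) = -4*m
W(Y, X) = -3 + X
c = -1 (c = -3 + 2 = -1)
V = 2 (V = 2*(-3 - 4*(-1)) = 2*(-3 + 4) = 2*1 = 2)
(-18 + 24)*(c + 2) + P(12, 1)*V = (-18 + 24)*(-1 + 2) + 12*2 = 6*1 + 24 = 6 + 24 = 30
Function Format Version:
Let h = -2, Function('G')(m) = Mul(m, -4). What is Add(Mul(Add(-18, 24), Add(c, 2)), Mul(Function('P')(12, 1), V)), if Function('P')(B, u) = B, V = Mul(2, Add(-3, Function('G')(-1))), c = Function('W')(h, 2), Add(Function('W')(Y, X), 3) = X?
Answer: 30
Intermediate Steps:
Function('G')(m) = Mul(-4, m)
Function('W')(Y, X) = Add(-3, X)
c = -1 (c = Add(-3, 2) = -1)
V = 2 (V = Mul(2, Add(-3, Mul(-4, -1))) = Mul(2, Add(-3, 4)) = Mul(2, 1) = 2)
Add(Mul(Add(-18, 24), Add(c, 2)), Mul(Function('P')(12, 1), V)) = Add(Mul(Add(-18, 24), Add(-1, 2)), Mul(12, 2)) = Add(Mul(6, 1), 24) = Add(6, 24) = 30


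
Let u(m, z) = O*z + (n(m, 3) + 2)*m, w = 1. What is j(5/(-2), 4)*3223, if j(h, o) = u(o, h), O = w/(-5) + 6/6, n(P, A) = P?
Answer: 70906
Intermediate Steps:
O = ⅘ (O = 1/(-5) + 6/6 = 1*(-⅕) + 6*(⅙) = -⅕ + 1 = ⅘ ≈ 0.80000)
u(m, z) = 4*z/5 + m*(2 + m) (u(m, z) = 4*z/5 + (m + 2)*m = 4*z/5 + (2 + m)*m = 4*z/5 + m*(2 + m))
j(h, o) = o² + 2*o + 4*h/5
j(5/(-2), 4)*3223 = (4² + 2*4 + 4*(5/(-2))/5)*3223 = (16 + 8 + 4*(5*(-½))/5)*3223 = (16 + 8 + (⅘)*(-5/2))*3223 = (16 + 8 - 2)*3223 = 22*3223 = 70906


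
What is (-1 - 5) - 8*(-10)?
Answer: 74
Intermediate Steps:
(-1 - 5) - 8*(-10) = -6 + 80 = 74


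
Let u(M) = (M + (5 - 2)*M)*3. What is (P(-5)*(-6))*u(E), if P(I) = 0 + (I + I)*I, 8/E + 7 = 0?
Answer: 28800/7 ≈ 4114.3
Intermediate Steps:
E = -8/7 (E = 8/(-7 + 0) = 8/(-7) = 8*(-⅐) = -8/7 ≈ -1.1429)
u(M) = 12*M (u(M) = (M + 3*M)*3 = (4*M)*3 = 12*M)
P(I) = 2*I² (P(I) = 0 + (2*I)*I = 0 + 2*I² = 2*I²)
(P(-5)*(-6))*u(E) = ((2*(-5)²)*(-6))*(12*(-8/7)) = ((2*25)*(-6))*(-96/7) = (50*(-6))*(-96/7) = -300*(-96/7) = 28800/7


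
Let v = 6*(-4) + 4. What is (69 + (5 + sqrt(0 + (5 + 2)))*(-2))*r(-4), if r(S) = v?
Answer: -1180 + 40*sqrt(7) ≈ -1074.2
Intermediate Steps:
v = -20 (v = -24 + 4 = -20)
r(S) = -20
(69 + (5 + sqrt(0 + (5 + 2)))*(-2))*r(-4) = (69 + (5 + sqrt(0 + (5 + 2)))*(-2))*(-20) = (69 + (5 + sqrt(0 + 7))*(-2))*(-20) = (69 + (5 + sqrt(7))*(-2))*(-20) = (69 + (-10 - 2*sqrt(7)))*(-20) = (59 - 2*sqrt(7))*(-20) = -1180 + 40*sqrt(7)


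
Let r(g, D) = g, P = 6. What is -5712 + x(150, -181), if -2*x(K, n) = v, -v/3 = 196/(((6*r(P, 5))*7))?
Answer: -34265/6 ≈ -5710.8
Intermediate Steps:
v = -7/3 (v = -588/((6*6)*7) = -588/(36*7) = -588/252 = -3*7/9 = -7/3 ≈ -2.3333)
x(K, n) = 7/6 (x(K, n) = -½*(-7/3) = 7/6)
-5712 + x(150, -181) = -5712 + 7/6 = -34265/6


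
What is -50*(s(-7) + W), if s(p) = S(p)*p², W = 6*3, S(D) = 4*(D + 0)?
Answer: 67700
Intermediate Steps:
S(D) = 4*D
W = 18
s(p) = 4*p³ (s(p) = (4*p)*p² = 4*p³)
-50*(s(-7) + W) = -50*(4*(-7)³ + 18) = -50*(4*(-343) + 18) = -50*(-1372 + 18) = -50*(-1354) = 67700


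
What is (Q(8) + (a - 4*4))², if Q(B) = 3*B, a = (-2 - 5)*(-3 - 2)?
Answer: 1849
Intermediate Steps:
a = 35 (a = -7*(-5) = 35)
(Q(8) + (a - 4*4))² = (3*8 + (35 - 4*4))² = (24 + (35 - 16))² = (24 + 19)² = 43² = 1849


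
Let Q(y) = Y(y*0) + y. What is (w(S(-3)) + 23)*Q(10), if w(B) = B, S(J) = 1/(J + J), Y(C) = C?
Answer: 685/3 ≈ 228.33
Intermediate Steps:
Q(y) = y (Q(y) = y*0 + y = 0 + y = y)
S(J) = 1/(2*J)
(w(S(-3)) + 23)*Q(10) = ((½)/(-3) + 23)*10 = ((½)*(-⅓) + 23)*10 = (-⅙ + 23)*10 = (137/6)*10 = 685/3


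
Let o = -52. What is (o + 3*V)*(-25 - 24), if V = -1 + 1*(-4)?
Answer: 3283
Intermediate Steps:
V = -5 (V = -1 - 4 = -5)
(o + 3*V)*(-25 - 24) = (-52 + 3*(-5))*(-25 - 24) = (-52 - 15)*(-49) = -67*(-49) = 3283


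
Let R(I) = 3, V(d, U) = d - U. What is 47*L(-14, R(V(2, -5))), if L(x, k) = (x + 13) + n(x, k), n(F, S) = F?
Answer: -705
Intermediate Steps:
L(x, k) = 13 + 2*x (L(x, k) = (x + 13) + x = (13 + x) + x = 13 + 2*x)
47*L(-14, R(V(2, -5))) = 47*(13 + 2*(-14)) = 47*(13 - 28) = 47*(-15) = -705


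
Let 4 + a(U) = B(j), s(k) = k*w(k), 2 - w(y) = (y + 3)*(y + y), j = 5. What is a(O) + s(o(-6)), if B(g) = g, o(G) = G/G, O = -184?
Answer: -5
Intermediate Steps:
w(y) = 2 - 2*y*(3 + y) (w(y) = 2 - (y + 3)*(y + y) = 2 - (3 + y)*2*y = 2 - 2*y*(3 + y))
o(G) = 1
s(k) = k*(2 - 6*k - 2*k²)
a(U) = 1 (a(U) = -4 + 5 = 1)
a(O) + s(o(-6)) = 1 + 2*1*(1 - 1*1² - 3*1) = 1 + 2*1*(1 - 1*1 - 3) = 1 + 2*1*(1 - 1 - 3) = 1 + 2*1*(-3) = 1 - 6 = -5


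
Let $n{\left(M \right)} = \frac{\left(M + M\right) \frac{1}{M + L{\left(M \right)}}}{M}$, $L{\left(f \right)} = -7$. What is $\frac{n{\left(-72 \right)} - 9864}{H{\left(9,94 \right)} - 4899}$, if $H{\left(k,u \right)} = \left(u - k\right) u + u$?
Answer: $- \frac{779258}{251615} \approx -3.097$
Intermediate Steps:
$H{\left(k,u \right)} = u + u \left(u - k\right)$ ($H{\left(k,u \right)} = u \left(u - k\right) + u = u + u \left(u - k\right)$)
$n{\left(M \right)} = \frac{2}{-7 + M}$ ($n{\left(M \right)} = \frac{\left(M + M\right) \frac{1}{M - 7}}{M} = \frac{2 M \frac{1}{-7 + M}}{M} = \frac{2}{-7 + M}$)
$\frac{n{\left(-72 \right)} - 9864}{H{\left(9,94 \right)} - 4899} = \frac{\frac{2}{-7 - 72} - 9864}{94 \left(1 + 94 - 9\right) - 4899} = \frac{\frac{2}{-79} - 9864}{94 \left(1 + 94 - 9\right) - 4899} = \frac{2 \left(- \frac{1}{79}\right) - 9864}{94 \cdot 86 - 4899} = \frac{- \frac{2}{79} - 9864}{8084 - 4899} = - \frac{779258}{79 \cdot 3185} = \left(- \frac{779258}{79}\right) \frac{1}{3185} = - \frac{779258}{251615}$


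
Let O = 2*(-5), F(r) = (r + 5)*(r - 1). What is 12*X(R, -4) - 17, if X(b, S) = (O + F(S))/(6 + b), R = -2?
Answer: -62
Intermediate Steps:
F(r) = (-1 + r)*(5 + r) (F(r) = (5 + r)*(-1 + r) = (-1 + r)*(5 + r))
O = -10
X(b, S) = (-15 + S² + 4*S)/(6 + b) (X(b, S) = (-10 + (-5 + S² + 4*S))/(6 + b) = (-15 + S² + 4*S)/(6 + b))
12*X(R, -4) - 17 = 12*((-15 + (-4)² + 4*(-4))/(6 - 2)) - 17 = 12*((-15 + 16 - 16)/4) - 17 = 12*((¼)*(-15)) - 17 = 12*(-15/4) - 17 = -45 - 17 = -62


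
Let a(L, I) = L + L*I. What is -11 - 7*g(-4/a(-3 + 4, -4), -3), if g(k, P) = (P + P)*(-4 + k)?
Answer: -123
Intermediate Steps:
a(L, I) = L + I*L
g(k, P) = 2*P*(-4 + k) (g(k, P) = (2*P)*(-4 + k) = 2*P*(-4 + k))
-11 - 7*g(-4/a(-3 + 4, -4), -3) = -11 - 14*(-3)*(-4 - 4*1/((1 - 4)*(-3 + 4))) = -11 - 14*(-3)*(-4 - 4/(1*(-3))) = -11 - 14*(-3)*(-4 - 4/(-3)) = -11 - 14*(-3)*(-4 - 4*(-1/3)) = -11 - 14*(-3)*(-4 + 4/3) = -11 - 14*(-3)*(-8)/3 = -11 - 7*16 = -11 - 112 = -123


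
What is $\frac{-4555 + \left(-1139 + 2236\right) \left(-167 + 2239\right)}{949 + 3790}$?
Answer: $\frac{2268429}{4739} \approx 478.67$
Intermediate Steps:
$\frac{-4555 + \left(-1139 + 2236\right) \left(-167 + 2239\right)}{949 + 3790} = \frac{-4555 + 1097 \cdot 2072}{4739} = \left(-4555 + 2272984\right) \frac{1}{4739} = 2268429 \cdot \frac{1}{4739} = \frac{2268429}{4739}$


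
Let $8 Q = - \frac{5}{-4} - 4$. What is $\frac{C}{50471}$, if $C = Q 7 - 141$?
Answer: $- \frac{4589}{1615072} \approx -0.0028414$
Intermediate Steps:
$Q = - \frac{11}{32}$ ($Q = \frac{- \frac{5}{-4} - 4}{8} = \frac{\left(-5\right) \left(- \frac{1}{4}\right) - 4}{8} = \frac{\frac{5}{4} - 4}{8} = \frac{1}{8} \left(- \frac{11}{4}\right) = - \frac{11}{32} \approx -0.34375$)
$C = - \frac{4589}{32}$ ($C = \left(- \frac{11}{32}\right) 7 - 141 = - \frac{77}{32} - 141 = - \frac{4589}{32} \approx -143.41$)
$\frac{C}{50471} = - \frac{4589}{32 \cdot 50471} = \left(- \frac{4589}{32}\right) \frac{1}{50471} = - \frac{4589}{1615072}$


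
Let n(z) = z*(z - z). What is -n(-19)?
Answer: 0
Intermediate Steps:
n(z) = 0 (n(z) = z*0 = 0)
-n(-19) = -1*0 = 0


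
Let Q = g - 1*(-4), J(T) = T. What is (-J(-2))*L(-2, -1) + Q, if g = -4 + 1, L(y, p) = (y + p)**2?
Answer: 19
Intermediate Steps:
L(y, p) = (p + y)**2
g = -3
Q = 1 (Q = -3 - 1*(-4) = -3 + 4 = 1)
(-J(-2))*L(-2, -1) + Q = (-1*(-2))*(-1 - 2)**2 + 1 = 2*(-3)**2 + 1 = 2*9 + 1 = 18 + 1 = 19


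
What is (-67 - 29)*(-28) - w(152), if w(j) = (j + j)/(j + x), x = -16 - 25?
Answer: 298064/111 ≈ 2685.3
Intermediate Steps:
x = -41
w(j) = 2*j/(-41 + j) (w(j) = (j + j)/(j - 41) = (2*j)/(-41 + j) = 2*j/(-41 + j))
(-67 - 29)*(-28) - w(152) = (-67 - 29)*(-28) - 2*152/(-41 + 152) = -96*(-28) - 2*152/111 = 2688 - 2*152/111 = 2688 - 1*304/111 = 2688 - 304/111 = 298064/111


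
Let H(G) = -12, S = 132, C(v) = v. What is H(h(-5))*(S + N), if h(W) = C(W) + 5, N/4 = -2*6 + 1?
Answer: -1056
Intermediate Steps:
N = -44 (N = 4*(-2*6 + 1) = 4*(-12 + 1) = 4*(-11) = -44)
h(W) = 5 + W (h(W) = W + 5 = 5 + W)
H(h(-5))*(S + N) = -12*(132 - 44) = -12*88 = -1056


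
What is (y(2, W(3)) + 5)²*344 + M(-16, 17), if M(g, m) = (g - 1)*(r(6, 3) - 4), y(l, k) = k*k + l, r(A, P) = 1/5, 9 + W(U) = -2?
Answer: 28180803/5 ≈ 5.6362e+6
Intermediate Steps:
W(U) = -11 (W(U) = -9 - 2 = -11)
r(A, P) = ⅕
y(l, k) = l + k² (y(l, k) = k² + l = l + k²)
M(g, m) = 19/5 - 19*g/5 (M(g, m) = (g - 1)*(⅕ - 4) = (-1 + g)*(-19/5) = 19/5 - 19*g/5)
(y(2, W(3)) + 5)²*344 + M(-16, 17) = ((2 + (-11)²) + 5)²*344 + (19/5 - 19/5*(-16)) = ((2 + 121) + 5)²*344 + (19/5 + 304/5) = (123 + 5)²*344 + 323/5 = 128²*344 + 323/5 = 16384*344 + 323/5 = 5636096 + 323/5 = 28180803/5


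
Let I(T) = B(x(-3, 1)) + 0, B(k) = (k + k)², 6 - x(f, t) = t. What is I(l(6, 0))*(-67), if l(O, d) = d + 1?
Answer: -6700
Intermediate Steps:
l(O, d) = 1 + d
x(f, t) = 6 - t
B(k) = 4*k² (B(k) = (2*k)² = 4*k²)
I(T) = 100 (I(T) = 4*(6 - 1*1)² + 0 = 4*(6 - 1)² + 0 = 4*5² + 0 = 4*25 + 0 = 100 + 0 = 100)
I(l(6, 0))*(-67) = 100*(-67) = -6700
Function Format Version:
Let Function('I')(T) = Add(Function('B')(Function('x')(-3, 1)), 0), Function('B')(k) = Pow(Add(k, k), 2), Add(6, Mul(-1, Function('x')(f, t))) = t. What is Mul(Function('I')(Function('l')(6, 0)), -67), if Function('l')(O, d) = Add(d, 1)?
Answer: -6700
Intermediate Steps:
Function('l')(O, d) = Add(1, d)
Function('x')(f, t) = Add(6, Mul(-1, t))
Function('B')(k) = Mul(4, Pow(k, 2)) (Function('B')(k) = Pow(Mul(2, k), 2) = Mul(4, Pow(k, 2)))
Function('I')(T) = 100 (Function('I')(T) = Add(Mul(4, Pow(Add(6, Mul(-1, 1)), 2)), 0) = Add(Mul(4, Pow(Add(6, -1), 2)), 0) = Add(Mul(4, Pow(5, 2)), 0) = Add(Mul(4, 25), 0) = Add(100, 0) = 100)
Mul(Function('I')(Function('l')(6, 0)), -67) = Mul(100, -67) = -6700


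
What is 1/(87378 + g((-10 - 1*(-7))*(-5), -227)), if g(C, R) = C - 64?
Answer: 1/87329 ≈ 1.1451e-5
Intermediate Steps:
g(C, R) = -64 + C
1/(87378 + g((-10 - 1*(-7))*(-5), -227)) = 1/(87378 + (-64 + (-10 - 1*(-7))*(-5))) = 1/(87378 + (-64 + (-10 + 7)*(-5))) = 1/(87378 + (-64 - 3*(-5))) = 1/(87378 + (-64 + 15)) = 1/(87378 - 49) = 1/87329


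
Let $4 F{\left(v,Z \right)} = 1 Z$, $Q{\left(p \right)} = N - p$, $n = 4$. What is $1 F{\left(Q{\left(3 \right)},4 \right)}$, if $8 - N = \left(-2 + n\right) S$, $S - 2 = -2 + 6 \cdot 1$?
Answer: $1$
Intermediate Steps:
$S = 6$ ($S = 2 + \left(-2 + 6 \cdot 1\right) = 2 + \left(-2 + 6\right) = 2 + 4 = 6$)
$N = -4$ ($N = 8 - \left(-2 + 4\right) 6 = 8 - 2 \cdot 6 = 8 - 12 = -4$)
$Q{\left(p \right)} = -4 - p$
$F{\left(v,Z \right)} = \frac{Z}{4}$ ($F{\left(v,Z \right)} = \frac{1 Z}{4} = \frac{Z}{4}$)
$1 F{\left(Q{\left(3 \right)},4 \right)} = 1 \cdot \frac{1}{4} \cdot 4 = 1 \cdot 1 = 1$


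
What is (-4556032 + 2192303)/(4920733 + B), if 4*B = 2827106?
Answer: -4727458/11255019 ≈ -0.42003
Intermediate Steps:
B = 1413553/2 (B = (¼)*2827106 = 1413553/2 ≈ 7.0678e+5)
(-4556032 + 2192303)/(4920733 + B) = (-4556032 + 2192303)/(4920733 + 1413553/2) = -2363729/11255019/2 = -2363729*2/11255019 = -4727458/11255019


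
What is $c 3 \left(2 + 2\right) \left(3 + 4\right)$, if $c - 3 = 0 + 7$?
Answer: $840$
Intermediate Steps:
$c = 10$ ($c = 3 + \left(0 + 7\right) = 3 + 7 = 10$)
$c 3 \left(2 + 2\right) \left(3 + 4\right) = 10 \cdot 3 \left(2 + 2\right) \left(3 + 4\right) = 30 \cdot 4 \cdot 7 = 30 \cdot 28 = 840$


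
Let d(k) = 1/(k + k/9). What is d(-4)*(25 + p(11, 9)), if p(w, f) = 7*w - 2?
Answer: -45/2 ≈ -22.500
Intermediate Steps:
p(w, f) = -2 + 7*w
d(k) = 9/(10*k) (d(k) = 1/(k + k*(⅑)) = 1/(k + k/9) = 1/(10*k/9) = 9/(10*k))
d(-4)*(25 + p(11, 9)) = ((9/10)/(-4))*(25 + (-2 + 7*11)) = ((9/10)*(-¼))*(25 + (-2 + 77)) = -9*(25 + 75)/40 = -9/40*100 = -45/2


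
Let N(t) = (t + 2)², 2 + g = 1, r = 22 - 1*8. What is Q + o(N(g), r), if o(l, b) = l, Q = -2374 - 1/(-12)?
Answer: -28475/12 ≈ -2372.9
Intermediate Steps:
r = 14 (r = 22 - 8 = 14)
g = -1 (g = -2 + 1 = -1)
N(t) = (2 + t)²
Q = -28487/12 (Q = -2374 - 1*(-1/12) = -2374 + 1/12 = -28487/12 ≈ -2373.9)
Q + o(N(g), r) = -28487/12 + (2 - 1)² = -28487/12 + 1² = -28487/12 + 1 = -28475/12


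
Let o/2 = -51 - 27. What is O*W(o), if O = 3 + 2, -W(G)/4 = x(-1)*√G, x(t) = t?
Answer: 40*I*√39 ≈ 249.8*I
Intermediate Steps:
o = -156 (o = 2*(-51 - 27) = 2*(-78) = -156)
W(G) = 4*√G (W(G) = -(-4)*√G = 4*√G)
O = 5
O*W(o) = 5*(4*√(-156)) = 5*(4*(2*I*√39)) = 5*(8*I*√39) = 40*I*√39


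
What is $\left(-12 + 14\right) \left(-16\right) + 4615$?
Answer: $4583$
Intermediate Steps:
$\left(-12 + 14\right) \left(-16\right) + 4615 = 2 \left(-16\right) + 4615 = -32 + 4615 = 4583$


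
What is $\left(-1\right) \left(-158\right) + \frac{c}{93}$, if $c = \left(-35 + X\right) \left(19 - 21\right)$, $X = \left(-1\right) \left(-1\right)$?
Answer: $\frac{14762}{93} \approx 158.73$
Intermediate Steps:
$X = 1$
$c = 68$ ($c = \left(-35 + 1\right) \left(19 - 21\right) = \left(-34\right) \left(-2\right) = 68$)
$\left(-1\right) \left(-158\right) + \frac{c}{93} = \left(-1\right) \left(-158\right) + \frac{68}{93} = 158 + 68 \cdot \frac{1}{93} = 158 + \frac{68}{93} = \frac{14762}{93}$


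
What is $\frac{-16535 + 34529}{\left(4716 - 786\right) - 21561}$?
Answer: $- \frac{5998}{5877} \approx -1.0206$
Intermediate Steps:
$\frac{-16535 + 34529}{\left(4716 - 786\right) - 21561} = \frac{17994}{\left(4716 - 786\right) - 21561} = \frac{17994}{3930 - 21561} = \frac{17994}{-17631} = 17994 \left(- \frac{1}{17631}\right) = - \frac{5998}{5877}$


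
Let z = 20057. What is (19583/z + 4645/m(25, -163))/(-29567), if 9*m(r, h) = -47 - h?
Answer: -840754513/68790937004 ≈ -0.012222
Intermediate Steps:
m(r, h) = -47/9 - h/9 (m(r, h) = (-47 - h)/9 = -47/9 - h/9)
(19583/z + 4645/m(25, -163))/(-29567) = (19583/20057 + 4645/(-47/9 - 1/9*(-163)))/(-29567) = (19583*(1/20057) + 4645/(-47/9 + 163/9))*(-1/29567) = (19583/20057 + 4645/(116/9))*(-1/29567) = (19583/20057 + 4645*(9/116))*(-1/29567) = (19583/20057 + 41805/116)*(-1/29567) = (840754513/2326612)*(-1/29567) = -840754513/68790937004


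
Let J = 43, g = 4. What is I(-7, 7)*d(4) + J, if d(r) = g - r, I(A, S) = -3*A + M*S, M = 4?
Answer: 43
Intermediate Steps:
I(A, S) = -3*A + 4*S
d(r) = 4 - r
I(-7, 7)*d(4) + J = (-3*(-7) + 4*7)*(4 - 1*4) + 43 = (21 + 28)*(4 - 4) + 43 = 49*0 + 43 = 0 + 43 = 43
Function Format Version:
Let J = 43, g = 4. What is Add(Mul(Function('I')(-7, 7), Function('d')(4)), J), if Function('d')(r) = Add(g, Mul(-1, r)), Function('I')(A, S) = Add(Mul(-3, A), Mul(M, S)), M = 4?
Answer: 43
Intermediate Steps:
Function('I')(A, S) = Add(Mul(-3, A), Mul(4, S))
Function('d')(r) = Add(4, Mul(-1, r))
Add(Mul(Function('I')(-7, 7), Function('d')(4)), J) = Add(Mul(Add(Mul(-3, -7), Mul(4, 7)), Add(4, Mul(-1, 4))), 43) = Add(Mul(Add(21, 28), Add(4, -4)), 43) = Add(Mul(49, 0), 43) = Add(0, 43) = 43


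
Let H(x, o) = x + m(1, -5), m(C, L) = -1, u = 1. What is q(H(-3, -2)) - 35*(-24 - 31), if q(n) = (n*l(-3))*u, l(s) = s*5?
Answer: 1985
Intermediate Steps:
l(s) = 5*s
H(x, o) = -1 + x (H(x, o) = x - 1 = -1 + x)
q(n) = -15*n (q(n) = (n*(5*(-3)))*1 = (n*(-15))*1 = -15*n*1 = -15*n)
q(H(-3, -2)) - 35*(-24 - 31) = -15*(-1 - 3) - 35*(-24 - 31) = -15*(-4) - 35*(-55) = 60 - 1*(-1925) = 60 + 1925 = 1985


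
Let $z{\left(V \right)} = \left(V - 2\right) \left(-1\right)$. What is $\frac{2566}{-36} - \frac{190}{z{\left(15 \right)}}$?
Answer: $- \frac{13259}{234} \approx -56.662$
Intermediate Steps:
$z{\left(V \right)} = 2 - V$ ($z{\left(V \right)} = \left(V - 2\right) \left(-1\right) = \left(-2 + V\right) \left(-1\right) = 2 - V$)
$\frac{2566}{-36} - \frac{190}{z{\left(15 \right)}} = \frac{2566}{-36} - \frac{190}{2 - 15} = 2566 \left(- \frac{1}{36}\right) - \frac{190}{2 - 15} = - \frac{1283}{18} - \frac{190}{-13} = - \frac{1283}{18} - - \frac{190}{13} = - \frac{1283}{18} + \frac{190}{13} = - \frac{13259}{234}$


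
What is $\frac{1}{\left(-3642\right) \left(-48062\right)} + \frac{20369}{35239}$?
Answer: $\frac{3565426540915}{6168298131156} \approx 0.57802$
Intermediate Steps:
$\frac{1}{\left(-3642\right) \left(-48062\right)} + \frac{20369}{35239} = \left(- \frac{1}{3642}\right) \left(- \frac{1}{48062}\right) + 20369 \cdot \frac{1}{35239} = \frac{1}{175041804} + \frac{20369}{35239} = \frac{3565426540915}{6168298131156}$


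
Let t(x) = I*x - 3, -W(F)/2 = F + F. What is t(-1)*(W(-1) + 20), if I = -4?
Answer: 24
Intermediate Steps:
W(F) = -4*F (W(F) = -2*(F + F) = -4*F)
t(x) = -3 - 4*x (t(x) = -4*x - 3 = -3 - 4*x)
t(-1)*(W(-1) + 20) = (-3 - 4*(-1))*(-4*(-1) + 20) = (-3 + 4)*(4 + 20) = 1*24 = 24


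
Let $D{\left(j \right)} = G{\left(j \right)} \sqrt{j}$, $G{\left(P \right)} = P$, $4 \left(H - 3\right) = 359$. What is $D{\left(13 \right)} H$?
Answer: $\frac{4823 \sqrt{13}}{4} \approx 4347.4$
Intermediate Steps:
$H = \frac{371}{4}$ ($H = 3 + \frac{1}{4} \cdot 359 = 3 + \frac{359}{4} = \frac{371}{4} \approx 92.75$)
$D{\left(j \right)} = j^{\frac{3}{2}}$ ($D{\left(j \right)} = j \sqrt{j} = j^{\frac{3}{2}}$)
$D{\left(13 \right)} H = 13^{\frac{3}{2}} \cdot \frac{371}{4} = 13 \sqrt{13} \cdot \frac{371}{4} = \frac{4823 \sqrt{13}}{4}$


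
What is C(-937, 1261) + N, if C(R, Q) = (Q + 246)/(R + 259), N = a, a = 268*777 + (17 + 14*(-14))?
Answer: 141061139/678 ≈ 2.0805e+5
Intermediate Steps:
a = 208057 (a = 208236 + (17 - 196) = 208236 - 179 = 208057)
N = 208057
C(R, Q) = (246 + Q)/(259 + R)
C(-937, 1261) + N = (246 + 1261)/(259 - 937) + 208057 = 1507/(-678) + 208057 = -1/678*1507 + 208057 = -1507/678 + 208057 = 141061139/678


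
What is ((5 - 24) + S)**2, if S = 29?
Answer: 100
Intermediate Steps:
((5 - 24) + S)**2 = ((5 - 24) + 29)**2 = (-19 + 29)**2 = 10**2 = 100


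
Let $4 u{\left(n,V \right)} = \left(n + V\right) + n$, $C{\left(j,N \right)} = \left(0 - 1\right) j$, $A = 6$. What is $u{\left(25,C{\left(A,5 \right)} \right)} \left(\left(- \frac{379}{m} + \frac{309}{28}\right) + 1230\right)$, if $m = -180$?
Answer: $\frac{8614969}{630} \approx 13675.0$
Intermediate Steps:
$C{\left(j,N \right)} = - j$
$u{\left(n,V \right)} = \frac{n}{2} + \frac{V}{4}$ ($u{\left(n,V \right)} = \frac{\left(n + V\right) + n}{4} = \frac{\left(V + n\right) + n}{4} = \frac{V + 2 n}{4} = \frac{n}{2} + \frac{V}{4}$)
$u{\left(25,C{\left(A,5 \right)} \right)} \left(\left(- \frac{379}{m} + \frac{309}{28}\right) + 1230\right) = \left(\frac{1}{2} \cdot 25 + \frac{\left(-1\right) 6}{4}\right) \left(\left(- \frac{379}{-180} + \frac{309}{28}\right) + 1230\right) = \left(\frac{25}{2} + \frac{1}{4} \left(-6\right)\right) \left(\left(\left(-379\right) \left(- \frac{1}{180}\right) + 309 \cdot \frac{1}{28}\right) + 1230\right) = \left(\frac{25}{2} - \frac{3}{2}\right) \left(\left(\frac{379}{180} + \frac{309}{28}\right) + 1230\right) = 11 \left(\frac{8279}{630} + 1230\right) = 11 \cdot \frac{783179}{630} = \frac{8614969}{630}$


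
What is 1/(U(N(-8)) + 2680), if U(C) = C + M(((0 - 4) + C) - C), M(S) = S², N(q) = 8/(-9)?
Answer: 9/24256 ≈ 0.00037104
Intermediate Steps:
N(q) = -8/9 (N(q) = 8*(-⅑) = -8/9)
U(C) = 16 + C (U(C) = C + (((0 - 4) + C) - C)² = C + ((-4 + C) - C)² = C + (-4)² = C + 16 = 16 + C)
1/(U(N(-8)) + 2680) = 1/((16 - 8/9) + 2680) = 1/(136/9 + 2680) = 1/(24256/9) = 9/24256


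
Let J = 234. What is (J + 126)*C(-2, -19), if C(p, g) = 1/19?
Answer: 360/19 ≈ 18.947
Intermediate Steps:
C(p, g) = 1/19
(J + 126)*C(-2, -19) = (234 + 126)*(1/19) = 360*(1/19) = 360/19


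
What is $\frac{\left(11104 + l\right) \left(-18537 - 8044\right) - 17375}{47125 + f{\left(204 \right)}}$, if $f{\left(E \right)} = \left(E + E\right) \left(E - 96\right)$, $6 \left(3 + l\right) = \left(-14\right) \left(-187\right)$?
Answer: $- \frac{920073697}{273567} \approx -3363.3$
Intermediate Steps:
$l = \frac{1300}{3}$ ($l = -3 + \frac{\left(-14\right) \left(-187\right)}{6} = -3 + \frac{1}{6} \cdot 2618 = -3 + \frac{1309}{3} = \frac{1300}{3} \approx 433.33$)
$f{\left(E \right)} = 2 E \left(-96 + E\right)$
$\frac{\left(11104 + l\right) \left(-18537 - 8044\right) - 17375}{47125 + f{\left(204 \right)}} = \frac{\left(11104 + \frac{1300}{3}\right) \left(-18537 - 8044\right) - 17375}{47125 + 2 \cdot 204 \left(-96 + 204\right)} = \frac{\frac{34612}{3} \left(-26581\right) - 17375}{47125 + 2 \cdot 204 \cdot 108} = \frac{- \frac{920021572}{3} - 17375}{47125 + 44064} = - \frac{920073697}{3 \cdot 91189} = \left(- \frac{920073697}{3}\right) \frac{1}{91189} = - \frac{920073697}{273567}$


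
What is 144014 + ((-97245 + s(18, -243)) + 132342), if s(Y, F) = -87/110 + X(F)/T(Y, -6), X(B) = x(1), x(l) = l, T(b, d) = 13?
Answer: 256127709/1430 ≈ 1.7911e+5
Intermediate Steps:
X(B) = 1
s(Y, F) = -1021/1430 (s(Y, F) = -87/110 + 1/13 = -1021/1430)
144014 + ((-97245 + s(18, -243)) + 132342) = 144014 + ((-97245 - 1021/1430) + 132342) = 144014 + (-139061371/1430 + 132342) = 144014 + 50187689/1430 = 256127709/1430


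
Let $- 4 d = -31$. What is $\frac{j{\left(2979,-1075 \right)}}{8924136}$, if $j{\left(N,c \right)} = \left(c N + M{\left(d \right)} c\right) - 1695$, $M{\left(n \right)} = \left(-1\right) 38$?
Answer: $- \frac{1581635}{4462068} \approx -0.35446$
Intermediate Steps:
$d = \frac{31}{4}$ ($d = \left(- \frac{1}{4}\right) \left(-31\right) = \frac{31}{4} \approx 7.75$)
$M{\left(n \right)} = -38$
$j{\left(N,c \right)} = -1695 - 38 c + N c$ ($j{\left(N,c \right)} = \left(c N - 38 c\right) - 1695 = \left(N c - 38 c\right) - 1695 = \left(- 38 c + N c\right) - 1695 = -1695 - 38 c + N c$)
$\frac{j{\left(2979,-1075 \right)}}{8924136} = \frac{-1695 - -40850 + 2979 \left(-1075\right)}{8924136} = \left(-1695 + 40850 - 3202425\right) \frac{1}{8924136} = \left(-3163270\right) \frac{1}{8924136} = - \frac{1581635}{4462068}$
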